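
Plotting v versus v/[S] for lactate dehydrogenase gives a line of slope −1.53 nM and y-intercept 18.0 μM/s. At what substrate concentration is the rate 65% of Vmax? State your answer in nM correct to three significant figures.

The Eadie–Hofstee slope gives Km = 1.53 nM (slope = −Km).
v/Vmax = [S]/(Km+[S]) = 0.65 ⇒ [S] = Km·0.65/(1−0.65) = 1.53 × 1.857 = 2.84 nM.

2.84 nM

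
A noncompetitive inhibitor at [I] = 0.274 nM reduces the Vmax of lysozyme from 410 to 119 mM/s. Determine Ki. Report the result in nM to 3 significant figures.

Noncompetitive: Vmax,app = Vmax/α with α = 1 + [I]/Ki.
α = Vmax/Vmax,app = 410/119 = 3.445.
Ki = [I]/(α − 1) = 0.274/2.445 = 0.112 nM.

0.112 nM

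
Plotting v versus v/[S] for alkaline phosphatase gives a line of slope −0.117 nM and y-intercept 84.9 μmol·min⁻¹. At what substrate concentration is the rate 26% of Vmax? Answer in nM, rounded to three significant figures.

The Eadie–Hofstee slope gives Km = 0.117 nM (slope = −Km).
v/Vmax = [S]/(Km+[S]) = 0.26 ⇒ [S] = Km·0.26/(1−0.26) = 0.117 × 0.3514 = 0.0411 nM.

0.0411 nM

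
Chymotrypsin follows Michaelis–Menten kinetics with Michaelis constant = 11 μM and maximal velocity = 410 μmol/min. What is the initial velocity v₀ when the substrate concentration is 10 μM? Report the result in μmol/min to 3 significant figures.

195 μmol/min

v = Vmax·[S]/(Km + [S]) = 410 × 10 / (11 + 10)
  = 4100 / 21.00 = 195 μmol/min.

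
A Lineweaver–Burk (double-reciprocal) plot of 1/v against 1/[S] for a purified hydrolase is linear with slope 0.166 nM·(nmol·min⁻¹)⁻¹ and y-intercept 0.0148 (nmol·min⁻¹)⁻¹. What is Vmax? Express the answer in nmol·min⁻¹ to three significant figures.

67.6 nmol·min⁻¹

The y-intercept of a Lineweaver–Burk plot equals 1/Vmax, so Vmax = 1/0.0148 = 67.6 nmol·min⁻¹.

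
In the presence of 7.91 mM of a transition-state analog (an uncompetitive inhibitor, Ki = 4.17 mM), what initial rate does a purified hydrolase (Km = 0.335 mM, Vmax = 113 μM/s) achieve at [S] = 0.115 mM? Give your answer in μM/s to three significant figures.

With α = 1 + [I]/Ki = 1 + 7.91/4.17 = 2.897, the uncompetitive rate law is v = (Vmax/α)·[S] / (Km/α + [S]).
v = (113/2.897)×0.115 / (0.335/2.897 + 0.115) = 4.486/0.2306 = 19.4 μM/s.

19.4 μM/s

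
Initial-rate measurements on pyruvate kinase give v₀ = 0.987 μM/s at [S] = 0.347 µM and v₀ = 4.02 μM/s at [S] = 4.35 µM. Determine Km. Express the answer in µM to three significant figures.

1.58 µM

In reciprocal form, 1/v = (Km/Vmax)·(1/[S]) + 1/Vmax. The two points give (1/[S], 1/v) = (2.882, 1.013) and (0.2299, 0.2488).
Slope = (1.013 − 0.2488)/(2.882 − 0.2299) = 0.2882; intercept = 1.013 − 0.2882×2.882 = 0.1825.
Vmax = 1/intercept = 5.48 μM/s; Km = slope × Vmax = 0.2882 × 5.48 = 1.58 µM.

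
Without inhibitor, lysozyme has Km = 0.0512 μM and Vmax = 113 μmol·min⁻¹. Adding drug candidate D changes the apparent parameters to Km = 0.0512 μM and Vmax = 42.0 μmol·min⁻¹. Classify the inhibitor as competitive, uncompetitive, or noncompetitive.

Vmax decreases (113 → 42.0 μmol·min⁻¹) while Km is unchanged — pure noncompetitive inhibition.

noncompetitive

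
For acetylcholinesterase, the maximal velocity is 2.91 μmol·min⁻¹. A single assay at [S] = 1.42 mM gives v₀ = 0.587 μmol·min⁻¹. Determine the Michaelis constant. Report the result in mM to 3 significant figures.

5.62 mM

From v = Vmax[S]/(Km+[S]), Km = [S](Vmax − v)/v.
Km = 1.42 × (2.91 − 0.587) / 0.587 = 3.299/0.587 = 5.62 mM.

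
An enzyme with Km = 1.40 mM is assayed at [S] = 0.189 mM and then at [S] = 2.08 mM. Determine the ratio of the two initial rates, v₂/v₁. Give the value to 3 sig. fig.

5.03

The fractional saturations are [S]/(Km+[S]) = 0.189/1.589 = 0.1189 and 2.08/3.480 = 0.5977.
v₂/v₁ is just their ratio: 0.5977/0.1189 = 5.03.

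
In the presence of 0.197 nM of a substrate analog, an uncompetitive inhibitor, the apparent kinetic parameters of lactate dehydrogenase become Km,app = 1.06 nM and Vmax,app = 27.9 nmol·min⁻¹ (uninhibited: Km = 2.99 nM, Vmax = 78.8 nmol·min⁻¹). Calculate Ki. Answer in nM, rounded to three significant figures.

Uncompetitive: Vmax,app = Vmax/α (and Km,app = Km/α) with α = 1 + [I]/Ki.
α = Vmax/Vmax,app = 78.8/27.9 = 2.824.
Since α = 1 + [I]/Ki, [I]/Ki = 2.824 − 1 = 1.824 and Ki = 0.197/1.824 = 0.108 nM.

0.108 nM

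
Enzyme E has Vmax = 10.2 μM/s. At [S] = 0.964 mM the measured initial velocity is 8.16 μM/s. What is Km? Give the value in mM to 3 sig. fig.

v/Vmax = 8.16/10.2 = 0.8000 = [S]/(Km+[S]).
So Km + [S] = [S]/0.8000 = 1.205 mM, giving Km = 1.205 − 0.964 = 0.241 mM.

0.241 mM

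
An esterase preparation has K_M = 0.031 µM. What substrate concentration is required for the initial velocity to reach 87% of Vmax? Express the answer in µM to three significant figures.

v/Vmax = [S]/(Km+[S]) = 0.87, so [S] = Km·0.87/(1 − 0.87) = 0.031 × 6.692.
[S] = 0.207 µM.

0.207 µM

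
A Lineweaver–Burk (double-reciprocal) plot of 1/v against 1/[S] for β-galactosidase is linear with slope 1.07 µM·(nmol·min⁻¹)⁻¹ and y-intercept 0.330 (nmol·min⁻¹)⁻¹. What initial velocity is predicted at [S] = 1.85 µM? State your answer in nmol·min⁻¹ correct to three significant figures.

1.10 nmol·min⁻¹

The y-intercept is 1/Vmax, so Vmax = 1/0.330 = 3.03 nmol·min⁻¹.
The slope is Km/Vmax, so Km = 1.07 × 3.03 = 3.24 µM.
Then v = 3.03 × 1.85/(3.24 + 1.85) = 1.10 nmol·min⁻¹.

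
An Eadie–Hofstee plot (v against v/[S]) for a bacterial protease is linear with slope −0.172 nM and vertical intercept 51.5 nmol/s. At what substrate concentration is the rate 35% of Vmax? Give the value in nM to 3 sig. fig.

The Eadie–Hofstee slope gives Km = 0.172 nM (slope = −Km).
v/Vmax = [S]/(Km+[S]) = 0.35 ⇒ [S] = Km·0.35/(1−0.35) = 0.172 × 0.5385 = 0.0926 nM.

0.0926 nM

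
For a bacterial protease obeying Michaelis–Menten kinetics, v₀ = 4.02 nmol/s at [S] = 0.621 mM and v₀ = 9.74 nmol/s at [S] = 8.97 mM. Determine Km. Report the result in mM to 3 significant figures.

1.06 mM

In reciprocal form, 1/v = (Km/Vmax)·(1/[S]) + 1/Vmax. The two points give (1/[S], 1/v) = (1.610, 0.2488) and (0.1115, 0.1027).
Slope = (0.2488 − 0.1027)/(1.610 − 0.1115) = 0.09747; intercept = 0.2488 − 0.09747×1.610 = 0.09180.
Vmax = 1/intercept = 10.9 nmol/s; Km = slope × Vmax = 0.09747 × 10.9 = 1.06 mM.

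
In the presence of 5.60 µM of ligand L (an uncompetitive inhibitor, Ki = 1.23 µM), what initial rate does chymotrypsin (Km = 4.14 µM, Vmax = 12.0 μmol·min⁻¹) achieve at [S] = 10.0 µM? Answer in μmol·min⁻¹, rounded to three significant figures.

With α = 1 + [I]/Ki = 1 + 5.60/1.23 = 5.553, the uncompetitive rate law is v = (Vmax/α)·[S] / (Km/α + [S]).
v = (12.0/5.553)×10.0 / (4.14/5.553 + 10.0) = 21.61/10.75 = 2.01 μmol·min⁻¹.

2.01 μmol·min⁻¹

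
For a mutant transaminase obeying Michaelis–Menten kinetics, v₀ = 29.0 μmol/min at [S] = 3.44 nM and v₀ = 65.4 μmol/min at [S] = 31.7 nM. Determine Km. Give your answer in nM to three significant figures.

5.72 nM

From v = Vmax[S]/(Km+[S]), each point gives Vmax = v(Km+[S])/[S].
Equating: 29.0(Km+3.44)/3.44 = 65.4(Km+31.7)/31.7.
8.430·Km + 29.0 = 2.063·Km + 65.4, so (8.430 − 2.063)·Km = 65.4 − 29.0.
Km = 36.40/6.367 = 5.72 nM; then Vmax = 29.0(5.72+3.44)/3.44 = 77.2 μmol/min.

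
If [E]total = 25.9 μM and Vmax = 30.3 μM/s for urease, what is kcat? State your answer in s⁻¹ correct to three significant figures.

kcat = Vmax/[E]total = 30.3 μM/s / 25.9 μM = 1.17 s⁻¹.

1.17 s⁻¹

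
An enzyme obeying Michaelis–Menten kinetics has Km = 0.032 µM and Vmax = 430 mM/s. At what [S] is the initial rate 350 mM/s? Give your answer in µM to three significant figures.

The required fractional saturation is v/Vmax = 350/430 = 0.8140.
Then [S]/(Km+[S]) = 0.8140 ⇒ [S] = 0.032 × 0.8140/(1 − 0.8140) = 0.140 µM.

0.140 µM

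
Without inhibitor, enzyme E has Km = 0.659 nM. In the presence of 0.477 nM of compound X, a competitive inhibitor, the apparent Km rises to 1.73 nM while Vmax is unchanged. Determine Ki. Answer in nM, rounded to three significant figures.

0.294 nM

Competitive: Km,app = α·Km with α = 1 + [I]/Ki.
α = Km,app/Km = 1.73/0.659 = 2.625.
Ki = [I]/(α − 1) = 0.477/1.625 = 0.294 nM.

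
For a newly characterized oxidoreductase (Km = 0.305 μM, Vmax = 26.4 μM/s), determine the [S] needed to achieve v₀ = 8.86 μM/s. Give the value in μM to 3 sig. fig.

Rearranging v = Vmax[S]/(Km+[S]) gives [S] = Km·v/(Vmax − v).
[S] = 0.305 × 8.86 / (26.4 − 8.86) = 2.702/17.54 = 0.154 μM.

0.154 μM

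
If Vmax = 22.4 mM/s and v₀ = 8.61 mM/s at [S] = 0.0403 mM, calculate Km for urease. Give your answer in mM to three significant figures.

0.0645 mM

From v = Vmax[S]/(Km+[S]), Km = [S](Vmax − v)/v.
Km = 0.0403 × (22.4 − 8.61) / 8.61 = 0.5557/8.61 = 0.0645 mM.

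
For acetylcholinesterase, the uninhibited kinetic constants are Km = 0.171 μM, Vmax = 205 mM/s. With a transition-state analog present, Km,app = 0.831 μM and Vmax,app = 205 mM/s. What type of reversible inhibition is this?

competitive

Km increases (0.171 → 0.831 μM) while Vmax is unchanged — the hallmark of competitive inhibition.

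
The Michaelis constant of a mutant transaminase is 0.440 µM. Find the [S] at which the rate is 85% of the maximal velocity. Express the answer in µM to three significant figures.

v/Vmax = [S]/(Km+[S]) = 0.85, so [S] = Km·0.85/(1 − 0.85) = 0.440 × 5.667.
[S] = 2.49 µM.

2.49 µM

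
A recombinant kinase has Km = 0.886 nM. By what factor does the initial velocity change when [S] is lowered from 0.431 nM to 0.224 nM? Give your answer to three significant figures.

Since Vmax cancels, v₂/v₁ = [S]₂(Km+[S]₁) / [S]₁(Km+[S]₂).
= 0.224×(0.886+0.431) / (0.431×(0.886+0.224)) = 0.2950/0.4784 = 0.617.

0.617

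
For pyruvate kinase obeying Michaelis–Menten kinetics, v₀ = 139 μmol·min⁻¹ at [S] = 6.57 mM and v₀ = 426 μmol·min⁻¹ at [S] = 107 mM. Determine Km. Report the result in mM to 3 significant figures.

16.7 mM

In reciprocal form, 1/v = (Km/Vmax)·(1/[S]) + 1/Vmax. The two points give (1/[S], 1/v) = (0.1522, 0.007194) and (0.009346, 0.002347).
Slope = (0.007194 − 0.002347)/(0.1522 − 0.009346) = 0.03393; intercept = 0.007194 − 0.03393×0.1522 = 0.002030.
Vmax = 1/intercept = 493 μmol·min⁻¹; Km = slope × Vmax = 0.03393 × 493 = 16.7 mM.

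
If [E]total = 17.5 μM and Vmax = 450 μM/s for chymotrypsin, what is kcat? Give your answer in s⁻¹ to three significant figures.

25.7 s⁻¹

kcat = Vmax/[E]total = 450 μM/s / 17.5 μM = 25.7 s⁻¹.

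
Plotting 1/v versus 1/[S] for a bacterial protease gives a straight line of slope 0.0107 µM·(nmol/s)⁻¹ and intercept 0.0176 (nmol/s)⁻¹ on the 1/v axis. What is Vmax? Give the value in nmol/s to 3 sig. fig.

56.8 nmol/s

The y-intercept of a Lineweaver–Burk plot equals 1/Vmax, so Vmax = 1/0.0176 = 56.8 nmol/s.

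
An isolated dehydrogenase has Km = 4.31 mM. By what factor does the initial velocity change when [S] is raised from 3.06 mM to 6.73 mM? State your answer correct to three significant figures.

1.47

The fractional saturations are [S]/(Km+[S]) = 3.06/7.370 = 0.4152 and 6.73/11.04 = 0.6096.
v₂/v₁ is just their ratio: 0.6096/0.4152 = 1.47.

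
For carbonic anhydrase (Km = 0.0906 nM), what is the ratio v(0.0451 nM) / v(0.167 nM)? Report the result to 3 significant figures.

0.513

The fractional saturations are [S]/(Km+[S]) = 0.167/0.2576 = 0.6483 and 0.0451/0.1357 = 0.3324.
v₂/v₁ is just their ratio: 0.3324/0.6483 = 0.513.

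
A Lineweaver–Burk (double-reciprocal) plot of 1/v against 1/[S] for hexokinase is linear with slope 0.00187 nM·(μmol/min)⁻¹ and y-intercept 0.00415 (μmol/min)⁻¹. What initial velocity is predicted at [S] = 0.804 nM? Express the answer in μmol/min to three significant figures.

The y-intercept is 1/Vmax, so Vmax = 1/0.00415 = 241 μmol/min.
The slope is Km/Vmax, so Km = 0.00187 × 241 = 0.451 nM.
Then v = 241 × 0.804/(0.451 + 0.804) = 154 μmol/min.

154 μmol/min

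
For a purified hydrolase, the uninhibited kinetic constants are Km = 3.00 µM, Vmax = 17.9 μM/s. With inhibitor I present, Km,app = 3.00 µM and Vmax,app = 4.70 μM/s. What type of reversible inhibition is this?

Vmax decreases (17.9 → 4.70 μM/s) while Km is unchanged — pure noncompetitive inhibition.

noncompetitive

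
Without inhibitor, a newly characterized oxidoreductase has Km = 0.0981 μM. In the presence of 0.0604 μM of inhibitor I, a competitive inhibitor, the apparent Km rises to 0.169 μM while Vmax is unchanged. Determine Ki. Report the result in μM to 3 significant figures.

0.0836 μM

Competitive: Km,app = α·Km with α = 1 + [I]/Ki.
α = Km,app/Km = 0.169/0.0981 = 1.723.
Ki = [I]/(α − 1) = 0.0604/0.7227 = 0.0836 μM.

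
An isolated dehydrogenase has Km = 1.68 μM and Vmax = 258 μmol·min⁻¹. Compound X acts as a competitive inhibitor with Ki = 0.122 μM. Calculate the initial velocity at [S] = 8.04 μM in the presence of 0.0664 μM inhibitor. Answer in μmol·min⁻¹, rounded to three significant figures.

With α = 1 + [I]/Ki = 1 + 0.0664/0.122 = 1.544, the competitive rate law is v = Vmax[S] / (αKm + [S]).
v = 258×8.04 / (1.544×1.68 + 8.04) = 2074/10.63 = 195 μmol·min⁻¹.

195 μmol·min⁻¹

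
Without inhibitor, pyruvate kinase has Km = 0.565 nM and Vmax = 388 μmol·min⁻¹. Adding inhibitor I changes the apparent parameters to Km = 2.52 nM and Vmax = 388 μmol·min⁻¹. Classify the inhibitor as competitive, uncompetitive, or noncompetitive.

Km increases (0.565 → 2.52 nM) while Vmax is unchanged — the hallmark of competitive inhibition.

competitive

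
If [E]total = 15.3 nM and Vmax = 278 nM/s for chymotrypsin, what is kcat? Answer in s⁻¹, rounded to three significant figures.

kcat = Vmax/[E]total = 278 nM/s / 15.3 nM = 18.2 s⁻¹.

18.2 s⁻¹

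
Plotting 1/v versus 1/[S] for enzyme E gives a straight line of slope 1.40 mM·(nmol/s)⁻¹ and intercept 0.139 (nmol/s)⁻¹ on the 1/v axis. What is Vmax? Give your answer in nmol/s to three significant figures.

7.19 nmol/s

The y-intercept of a Lineweaver–Burk plot equals 1/Vmax, so Vmax = 1/0.139 = 7.19 nmol/s.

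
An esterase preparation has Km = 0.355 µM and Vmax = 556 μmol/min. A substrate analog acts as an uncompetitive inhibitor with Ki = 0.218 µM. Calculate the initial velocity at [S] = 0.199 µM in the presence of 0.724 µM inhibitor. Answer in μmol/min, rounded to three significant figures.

With α = 1 + [I]/Ki = 1 + 0.724/0.218 = 4.321, the uncompetitive rate law is v = (Vmax/α)·[S] / (Km/α + [S]).
v = (556/4.321)×0.199 / (0.355/4.321 + 0.199) = 25.61/0.2812 = 91.1 μmol/min.

91.1 μmol/min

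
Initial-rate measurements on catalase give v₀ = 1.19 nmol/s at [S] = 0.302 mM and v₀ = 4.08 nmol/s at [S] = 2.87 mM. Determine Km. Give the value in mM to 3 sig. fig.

1.15 mM

In reciprocal form, 1/v = (Km/Vmax)·(1/[S]) + 1/Vmax. The two points give (1/[S], 1/v) = (3.311, 0.8403) and (0.3484, 0.2451).
Slope = (0.8403 − 0.2451)/(3.311 − 0.3484) = 0.2009; intercept = 0.8403 − 0.2009×3.311 = 0.1751.
Vmax = 1/intercept = 5.71 nmol/s; Km = slope × Vmax = 0.2009 × 5.71 = 1.15 mM.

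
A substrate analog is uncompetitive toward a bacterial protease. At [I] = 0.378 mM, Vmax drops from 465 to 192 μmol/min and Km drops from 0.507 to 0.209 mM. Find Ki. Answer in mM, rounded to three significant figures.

0.266 mM

Uncompetitive: Vmax,app = Vmax/α (and Km,app = Km/α) with α = 1 + [I]/Ki.
α = Vmax/Vmax,app = 465/192 = 2.422.
Since α = 1 + [I]/Ki, [I]/Ki = 2.422 − 1 = 1.422 and Ki = 0.378/1.422 = 0.266 mM.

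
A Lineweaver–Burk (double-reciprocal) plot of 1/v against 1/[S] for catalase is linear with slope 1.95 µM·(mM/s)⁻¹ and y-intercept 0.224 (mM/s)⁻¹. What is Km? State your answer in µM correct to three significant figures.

y-intercept = 1/Vmax ⇒ Vmax = 4.46 mM/s; slope = Km/Vmax ⇒ Km = slope × Vmax.
Km = 1.95 × 4.46 = 8.71 µM.

8.71 µM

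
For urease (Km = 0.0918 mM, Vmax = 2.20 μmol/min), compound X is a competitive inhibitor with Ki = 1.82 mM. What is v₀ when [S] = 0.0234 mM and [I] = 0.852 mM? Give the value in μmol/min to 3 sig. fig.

0.325 μmol/min

α = 1 + [I]/Ki = 1 + 0.852/1.82 = 1.468.
For a competitive inhibitor, Vmax is unchanged and the apparent Km becomes α·Km: Km,app = 0.135 mM, Vmax,app = 2.20 μmol/min.
v = Vmax,app·[S]/(Km,app + [S]) = 2.20 × 0.0234/(0.135 + 0.0234) = 0.325 μmol/min.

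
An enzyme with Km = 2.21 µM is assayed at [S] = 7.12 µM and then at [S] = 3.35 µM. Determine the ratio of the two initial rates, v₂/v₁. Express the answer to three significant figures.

0.790

The fractional saturations are [S]/(Km+[S]) = 7.12/9.330 = 0.7631 and 3.35/5.560 = 0.6025.
v₂/v₁ is just their ratio: 0.6025/0.7631 = 0.790.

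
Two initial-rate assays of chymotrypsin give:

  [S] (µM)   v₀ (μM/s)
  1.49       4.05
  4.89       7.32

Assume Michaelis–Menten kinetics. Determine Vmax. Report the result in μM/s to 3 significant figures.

11.3 μM/s

In reciprocal form, 1/v = (Km/Vmax)·(1/[S]) + 1/Vmax. The two points give (1/[S], 1/v) = (0.6711, 0.2469) and (0.2045, 0.1366).
Slope = (0.2469 − 0.1366)/(0.6711 − 0.2045) = 0.2364; intercept = 0.2469 − 0.2364×0.6711 = 0.08827.
Vmax = 1/intercept = 11.3 μM/s; Km = slope × Vmax = 0.2364 × 11.3 = 2.68 µM.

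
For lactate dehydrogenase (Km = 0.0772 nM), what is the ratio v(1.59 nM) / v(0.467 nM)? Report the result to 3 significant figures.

The fractional saturations are [S]/(Km+[S]) = 0.467/0.5442 = 0.8581 and 1.59/1.667 = 0.9537.
v₂/v₁ is just their ratio: 0.9537/0.8581 = 1.11.

1.11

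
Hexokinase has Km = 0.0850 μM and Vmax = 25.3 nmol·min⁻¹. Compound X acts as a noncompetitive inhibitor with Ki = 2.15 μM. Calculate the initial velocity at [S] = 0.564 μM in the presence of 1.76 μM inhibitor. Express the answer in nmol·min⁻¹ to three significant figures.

12.1 nmol·min⁻¹

With α = 1 + [I]/Ki = 1 + 1.76/2.15 = 1.819, the noncompetitive rate law is v = (Vmax/α)·[S] / (Km + [S]).
v = (25.3/1.819)×0.564 / (0.0850 + 0.564) = 7.846/0.6490 = 12.1 nmol·min⁻¹.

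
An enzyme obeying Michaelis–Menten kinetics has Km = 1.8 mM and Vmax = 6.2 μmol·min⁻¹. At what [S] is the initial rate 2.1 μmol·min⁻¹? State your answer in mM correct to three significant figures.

Rearranging v = Vmax[S]/(Km+[S]) gives [S] = Km·v/(Vmax − v).
[S] = 1.8 × 2.1 / (6.2 − 2.1) = 3.780/4.100 = 0.922 mM.

0.922 mM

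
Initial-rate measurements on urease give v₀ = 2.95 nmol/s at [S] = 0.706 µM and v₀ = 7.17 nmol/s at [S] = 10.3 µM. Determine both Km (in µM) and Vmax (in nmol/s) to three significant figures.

From v = Vmax[S]/(Km+[S]), each point gives Vmax = v(Km+[S])/[S].
Equating: 2.95(Km+0.706)/0.706 = 7.17(Km+10.3)/10.3.
4.178·Km + 2.95 = 0.6961·Km + 7.17, so (4.178 − 0.6961)·Km = 7.17 − 2.95.
Km = 4.220/3.482 = 1.21 µM; then Vmax = 2.95(1.21+0.706)/0.706 = 8.01 nmol/s.

Km = 1.21 µM; Vmax = 8.01 nmol/s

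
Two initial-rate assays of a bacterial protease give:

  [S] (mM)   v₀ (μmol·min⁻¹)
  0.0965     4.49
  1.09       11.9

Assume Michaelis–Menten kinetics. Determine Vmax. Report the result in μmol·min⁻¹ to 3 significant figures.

14.2 μmol·min⁻¹

In reciprocal form, 1/v = (Km/Vmax)·(1/[S]) + 1/Vmax. The two points give (1/[S], 1/v) = (10.36, 0.2227) and (0.9174, 0.08403).
Slope = (0.2227 − 0.08403)/(10.36 − 0.9174) = 0.01468; intercept = 0.2227 − 0.01468×10.36 = 0.07056.
Vmax = 1/intercept = 14.2 μmol·min⁻¹; Km = slope × Vmax = 0.01468 × 14.2 = 0.208 mM.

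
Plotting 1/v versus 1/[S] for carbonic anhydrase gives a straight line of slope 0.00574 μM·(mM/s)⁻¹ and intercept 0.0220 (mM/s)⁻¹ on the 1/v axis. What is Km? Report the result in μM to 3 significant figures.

0.261 μM

y-intercept = 1/Vmax ⇒ Vmax = 45.5 mM/s; slope = Km/Vmax ⇒ Km = slope × Vmax.
Km = 0.00574 × 45.5 = 0.261 μM.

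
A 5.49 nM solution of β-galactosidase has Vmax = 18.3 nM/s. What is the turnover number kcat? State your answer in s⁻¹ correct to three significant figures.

3.33 s⁻¹

kcat = Vmax/[E]total = 18.3 nM/s / 5.49 nM = 3.33 s⁻¹.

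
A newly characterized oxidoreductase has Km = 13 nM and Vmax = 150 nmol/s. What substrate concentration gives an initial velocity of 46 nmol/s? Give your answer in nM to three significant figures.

Rearranging v = Vmax[S]/(Km+[S]) gives [S] = Km·v/(Vmax − v).
[S] = 13 × 46 / (150 − 46) = 598.0/104.0 = 5.75 nM.

5.75 nM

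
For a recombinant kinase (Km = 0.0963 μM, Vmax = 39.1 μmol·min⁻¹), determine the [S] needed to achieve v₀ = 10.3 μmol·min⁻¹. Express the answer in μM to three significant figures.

Rearranging v = Vmax[S]/(Km+[S]) gives [S] = Km·v/(Vmax − v).
[S] = 0.0963 × 10.3 / (39.1 − 10.3) = 0.9919/28.80 = 0.0344 μM.

0.0344 μM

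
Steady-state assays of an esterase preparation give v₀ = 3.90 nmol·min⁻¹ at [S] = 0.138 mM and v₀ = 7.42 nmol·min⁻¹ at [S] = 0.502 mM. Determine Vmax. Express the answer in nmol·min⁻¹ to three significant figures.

In reciprocal form, 1/v = (Km/Vmax)·(1/[S]) + 1/Vmax. The two points give (1/[S], 1/v) = (7.246, 0.2564) and (1.992, 0.1348).
Slope = (0.2564 − 0.1348)/(7.246 − 1.992) = 0.02315; intercept = 0.2564 − 0.02315×7.246 = 0.08865.
Vmax = 1/intercept = 11.3 nmol·min⁻¹; Km = slope × Vmax = 0.02315 × 11.3 = 0.261 mM.

11.3 nmol·min⁻¹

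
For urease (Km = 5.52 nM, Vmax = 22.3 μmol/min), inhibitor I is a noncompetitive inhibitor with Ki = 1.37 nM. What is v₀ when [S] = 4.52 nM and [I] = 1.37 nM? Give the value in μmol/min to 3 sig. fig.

With α = 1 + [I]/Ki = 1 + 1.37/1.37 = 2.000, the noncompetitive rate law is v = (Vmax/α)·[S] / (Km + [S]).
v = (22.3/2.000)×4.52 / (5.52 + 4.52) = 50.40/10.04 = 5.02 μmol/min.

5.02 μmol/min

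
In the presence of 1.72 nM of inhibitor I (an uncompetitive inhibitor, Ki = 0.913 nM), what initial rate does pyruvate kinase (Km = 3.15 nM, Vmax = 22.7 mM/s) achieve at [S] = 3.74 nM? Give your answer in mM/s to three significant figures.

6.09 mM/s

With α = 1 + [I]/Ki = 1 + 1.72/0.913 = 2.884, the uncompetitive rate law is v = (Vmax/α)·[S] / (Km/α + [S]).
v = (22.7/2.884)×3.74 / (3.15/2.884 + 3.74) = 29.44/4.832 = 6.09 mM/s.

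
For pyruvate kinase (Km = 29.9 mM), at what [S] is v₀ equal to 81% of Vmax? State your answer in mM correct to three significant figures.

v/Vmax = [S]/(Km+[S]) = 0.81, so [S] = Km·0.81/(1 − 0.81) = 29.9 × 4.263.
[S] = 127 mM.

127 mM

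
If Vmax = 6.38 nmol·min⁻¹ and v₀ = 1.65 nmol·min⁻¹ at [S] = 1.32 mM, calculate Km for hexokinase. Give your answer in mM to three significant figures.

v/Vmax = 1.65/6.38 = 0.2586 = [S]/(Km+[S]).
So Km + [S] = [S]/0.2586 = 5.104 mM, giving Km = 5.104 − 1.32 = 3.78 mM.

3.78 mM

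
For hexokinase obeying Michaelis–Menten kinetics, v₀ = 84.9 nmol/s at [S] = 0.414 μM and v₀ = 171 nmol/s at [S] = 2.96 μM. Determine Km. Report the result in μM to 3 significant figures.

In reciprocal form, 1/v = (Km/Vmax)·(1/[S]) + 1/Vmax. The two points give (1/[S], 1/v) = (2.415, 0.01178) and (0.3378, 0.005848).
Slope = (0.01178 − 0.005848)/(2.415 − 0.3378) = 0.002855; intercept = 0.01178 − 0.002855×2.415 = 0.004884.
Vmax = 1/intercept = 205 nmol/s; Km = slope × Vmax = 0.002855 × 205 = 0.585 μM.

0.585 μM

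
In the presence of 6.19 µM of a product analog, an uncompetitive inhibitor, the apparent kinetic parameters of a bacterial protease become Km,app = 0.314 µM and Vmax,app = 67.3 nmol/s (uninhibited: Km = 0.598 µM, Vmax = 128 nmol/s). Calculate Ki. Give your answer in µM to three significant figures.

Uncompetitive: Vmax,app = Vmax/α (and Km,app = Km/α) with α = 1 + [I]/Ki.
α = Vmax/Vmax,app = 128/67.3 = 1.902.
Since α = 1 + [I]/Ki, [I]/Ki = 1.902 − 1 = 0.9019 and Ki = 6.19/0.9019 = 6.86 µM.

6.86 µM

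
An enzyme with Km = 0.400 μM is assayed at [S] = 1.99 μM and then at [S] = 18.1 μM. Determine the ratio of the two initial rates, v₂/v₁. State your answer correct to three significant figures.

The fractional saturations are [S]/(Km+[S]) = 1.99/2.390 = 0.8326 and 18.1/18.50 = 0.9784.
v₂/v₁ is just their ratio: 0.9784/0.8326 = 1.18.

1.18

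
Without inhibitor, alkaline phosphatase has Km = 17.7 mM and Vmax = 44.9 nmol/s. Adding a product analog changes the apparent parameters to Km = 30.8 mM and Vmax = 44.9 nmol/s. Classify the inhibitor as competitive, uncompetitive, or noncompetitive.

Km increases (17.7 → 30.8 mM) while Vmax is unchanged — the hallmark of competitive inhibition.

competitive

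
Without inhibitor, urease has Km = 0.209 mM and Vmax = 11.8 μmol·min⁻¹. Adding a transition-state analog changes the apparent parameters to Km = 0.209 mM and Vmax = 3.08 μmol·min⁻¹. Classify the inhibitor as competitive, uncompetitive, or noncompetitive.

noncompetitive

Vmax decreases (11.8 → 3.08 μmol·min⁻¹) while Km is unchanged — pure noncompetitive inhibition.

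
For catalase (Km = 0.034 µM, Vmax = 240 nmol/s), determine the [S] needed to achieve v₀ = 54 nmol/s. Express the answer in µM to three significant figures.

Rearranging v = Vmax[S]/(Km+[S]) gives [S] = Km·v/(Vmax − v).
[S] = 0.034 × 54 / (240 − 54) = 1.836/186.0 = 0.00987 µM.

0.00987 µM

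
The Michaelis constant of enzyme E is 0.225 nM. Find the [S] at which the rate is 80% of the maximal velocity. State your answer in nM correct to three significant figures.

v/Vmax = [S]/(Km+[S]) = 0.8, so [S] = Km·0.8/(1 − 0.8) = 0.225 × 4.000.
[S] = 0.900 nM.

0.900 nM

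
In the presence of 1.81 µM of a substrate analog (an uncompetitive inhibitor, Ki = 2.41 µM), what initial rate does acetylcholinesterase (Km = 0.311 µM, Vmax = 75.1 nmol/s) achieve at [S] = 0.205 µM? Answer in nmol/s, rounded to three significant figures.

23.0 nmol/s

With α = 1 + [I]/Ki = 1 + 1.81/2.41 = 1.751, the uncompetitive rate law is v = (Vmax/α)·[S] / (Km/α + [S]).
v = (75.1/1.751)×0.205 / (0.311/1.751 + 0.205) = 8.792/0.3826 = 23.0 nmol/s.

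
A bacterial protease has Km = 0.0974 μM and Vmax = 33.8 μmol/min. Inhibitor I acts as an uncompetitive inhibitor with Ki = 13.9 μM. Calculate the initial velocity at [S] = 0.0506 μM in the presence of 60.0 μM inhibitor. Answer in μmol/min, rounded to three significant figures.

4.67 μmol/min

α = 1 + [I]/Ki = 1 + 60.0/13.9 = 5.317.
For an uncompetitive inhibitor, both parameters are divided by α, giving Vmax/α and Km/α: Km,app = 0.0183 μM, Vmax,app = 6.36 μmol/min.
v = Vmax,app·[S]/(Km,app + [S]) = 6.36 × 0.0506/(0.0183 + 0.0506) = 4.67 μmol/min.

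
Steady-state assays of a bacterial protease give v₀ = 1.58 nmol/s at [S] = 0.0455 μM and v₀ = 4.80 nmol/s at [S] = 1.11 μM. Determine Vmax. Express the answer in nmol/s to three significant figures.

In reciprocal form, 1/v = (Km/Vmax)·(1/[S]) + 1/Vmax. The two points give (1/[S], 1/v) = (21.98, 0.6329) and (0.9009, 0.2083).
Slope = (0.6329 − 0.2083)/(21.98 − 0.9009) = 0.02014; intercept = 0.6329 − 0.02014×21.98 = 0.1902.
Vmax = 1/intercept = 5.26 nmol/s; Km = slope × Vmax = 0.02014 × 5.26 = 0.106 μM.

5.26 nmol/s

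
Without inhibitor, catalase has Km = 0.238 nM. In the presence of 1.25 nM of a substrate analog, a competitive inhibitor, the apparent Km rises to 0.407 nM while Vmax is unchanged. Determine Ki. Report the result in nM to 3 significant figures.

Competitive: Km,app = α·Km with α = 1 + [I]/Ki.
α = Km,app/Km = 0.407/0.238 = 1.710.
Since α = 1 + [I]/Ki, [I]/Ki = 1.710 − 1 = 0.7101 and Ki = 1.25/0.7101 = 1.76 nM.

1.76 nM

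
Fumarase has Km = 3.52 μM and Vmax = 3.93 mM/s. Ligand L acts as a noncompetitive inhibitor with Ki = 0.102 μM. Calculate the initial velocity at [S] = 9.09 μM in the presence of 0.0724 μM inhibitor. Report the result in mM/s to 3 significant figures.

1.66 mM/s

α = 1 + [I]/Ki = 1 + 0.0724/0.102 = 1.710.
For a noncompetitive inhibitor, Vmax is reduced to Vmax/α while Km is unchanged: Km,app = 3.52 μM, Vmax,app = 2.30 mM/s.
v = Vmax,app·[S]/(Km,app + [S]) = 2.30 × 9.09/(3.52 + 9.09) = 1.66 mM/s.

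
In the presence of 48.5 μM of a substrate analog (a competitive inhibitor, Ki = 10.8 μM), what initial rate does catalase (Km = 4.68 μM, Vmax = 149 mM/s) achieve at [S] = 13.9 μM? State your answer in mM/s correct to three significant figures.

α = 1 + [I]/Ki = 1 + 48.5/10.8 = 5.491.
For a competitive inhibitor, Vmax is unchanged and the apparent Km becomes α·Km: Km,app = 25.7 μM, Vmax,app = 149 mM/s.
v = Vmax,app·[S]/(Km,app + [S]) = 149 × 13.9/(25.7 + 13.9) = 52.3 mM/s.

52.3 mM/s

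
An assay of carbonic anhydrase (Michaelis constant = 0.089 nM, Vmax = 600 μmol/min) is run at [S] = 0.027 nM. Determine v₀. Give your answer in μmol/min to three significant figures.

140 μmol/min

[S]/(Km+[S]) = 0.027/0.1160 = 0.2328, the fractional saturation.
v = 0.2328 × Vmax = 0.2328 × 600 = 140 μmol/min.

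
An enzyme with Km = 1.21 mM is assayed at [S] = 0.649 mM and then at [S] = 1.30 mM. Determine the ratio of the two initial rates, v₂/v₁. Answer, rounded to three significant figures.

Since Vmax cancels, v₂/v₁ = [S]₂(Km+[S]₁) / [S]₁(Km+[S]₂).
= 1.30×(1.21+0.649) / (0.649×(1.21+1.30)) = 2.417/1.629 = 1.48.

1.48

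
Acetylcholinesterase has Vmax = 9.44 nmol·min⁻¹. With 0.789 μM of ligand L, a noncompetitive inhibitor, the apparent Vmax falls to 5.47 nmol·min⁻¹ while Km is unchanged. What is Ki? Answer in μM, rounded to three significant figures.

Noncompetitive: Vmax,app = Vmax/α with α = 1 + [I]/Ki.
α = Vmax/Vmax,app = 9.44/5.47 = 1.726.
Ki = [I]/(α − 1) = 0.789/0.7258 = 1.09 μM.

1.09 μM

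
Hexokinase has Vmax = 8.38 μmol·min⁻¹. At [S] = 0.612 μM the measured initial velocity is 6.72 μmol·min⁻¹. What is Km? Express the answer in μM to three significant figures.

From v = Vmax[S]/(Km+[S]), Km = [S](Vmax − v)/v.
Km = 0.612 × (8.38 − 6.72) / 6.72 = 1.016/6.72 = 0.151 μM.

0.151 μM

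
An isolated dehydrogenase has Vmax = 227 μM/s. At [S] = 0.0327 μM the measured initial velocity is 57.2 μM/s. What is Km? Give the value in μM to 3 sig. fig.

0.0971 μM

From v = Vmax[S]/(Km+[S]), Km = [S](Vmax − v)/v.
Km = 0.0327 × (227 − 57.2) / 57.2 = 5.552/57.2 = 0.0971 μM.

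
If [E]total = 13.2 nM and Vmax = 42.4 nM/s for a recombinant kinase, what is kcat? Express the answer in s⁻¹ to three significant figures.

kcat = Vmax/[E]total = 42.4 nM/s / 13.2 nM = 3.21 s⁻¹.

3.21 s⁻¹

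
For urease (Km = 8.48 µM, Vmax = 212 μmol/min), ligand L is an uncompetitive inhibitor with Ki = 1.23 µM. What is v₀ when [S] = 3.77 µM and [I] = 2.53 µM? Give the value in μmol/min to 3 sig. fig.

40.0 μmol/min

With α = 1 + [I]/Ki = 1 + 2.53/1.23 = 3.057, the uncompetitive rate law is v = (Vmax/α)·[S] / (Km/α + [S]).
v = (212/3.057)×3.77 / (8.48/3.057 + 3.77) = 261.5/6.544 = 40.0 μmol/min.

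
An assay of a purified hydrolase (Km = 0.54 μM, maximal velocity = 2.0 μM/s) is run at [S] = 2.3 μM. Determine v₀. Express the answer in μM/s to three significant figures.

1.62 μM/s

[S]/(Km+[S]) = 2.3/2.840 = 0.8099, the fractional saturation.
v = 0.8099 × Vmax = 0.8099 × 2.0 = 1.62 μM/s.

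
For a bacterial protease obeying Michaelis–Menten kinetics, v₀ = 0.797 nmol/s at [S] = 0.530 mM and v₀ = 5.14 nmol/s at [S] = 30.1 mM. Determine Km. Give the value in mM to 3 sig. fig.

From v = Vmax[S]/(Km+[S]), each point gives Vmax = v(Km+[S])/[S].
Equating: 0.797(Km+0.530)/0.530 = 5.14(Km+30.1)/30.1.
1.504·Km + 0.797 = 0.1708·Km + 5.14, so (1.504 − 0.1708)·Km = 5.14 − 0.797.
Km = 4.343/1.333 = 3.26 mM; then Vmax = 0.797(3.26+0.530)/0.530 = 5.70 nmol/s.

3.26 mM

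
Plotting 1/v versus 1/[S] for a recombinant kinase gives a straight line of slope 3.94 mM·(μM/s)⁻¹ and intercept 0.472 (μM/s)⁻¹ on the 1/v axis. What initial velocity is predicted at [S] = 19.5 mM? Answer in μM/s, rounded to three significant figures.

1.48 μM/s

The y-intercept is 1/Vmax, so Vmax = 1/0.472 = 2.12 μM/s.
The slope is Km/Vmax, so Km = 3.94 × 2.12 = 8.35 mM.
Then v = 2.12 × 19.5/(8.35 + 19.5) = 1.48 μM/s.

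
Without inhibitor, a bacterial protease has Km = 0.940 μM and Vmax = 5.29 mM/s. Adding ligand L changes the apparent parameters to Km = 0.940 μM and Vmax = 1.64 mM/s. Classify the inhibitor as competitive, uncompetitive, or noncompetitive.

noncompetitive

Vmax decreases (5.29 → 1.64 mM/s) while Km is unchanged — pure noncompetitive inhibition.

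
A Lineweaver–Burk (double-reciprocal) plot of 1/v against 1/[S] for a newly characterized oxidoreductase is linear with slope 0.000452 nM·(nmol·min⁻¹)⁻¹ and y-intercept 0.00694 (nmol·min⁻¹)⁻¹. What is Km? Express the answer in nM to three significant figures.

0.0651 nM

y-intercept = 1/Vmax ⇒ Vmax = 144 nmol·min⁻¹; slope = Km/Vmax ⇒ Km = slope × Vmax.
Km = 0.000452 × 144 = 0.0651 nM.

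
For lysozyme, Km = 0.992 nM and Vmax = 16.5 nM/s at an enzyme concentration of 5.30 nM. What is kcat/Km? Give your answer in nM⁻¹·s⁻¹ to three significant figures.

kcat = Vmax/[E]total = 16.5/5.30 = 3.11 s⁻¹.
kcat/Km = 3.11/0.992 = 3.14 nM⁻¹·s⁻¹.

3.14 nM⁻¹·s⁻¹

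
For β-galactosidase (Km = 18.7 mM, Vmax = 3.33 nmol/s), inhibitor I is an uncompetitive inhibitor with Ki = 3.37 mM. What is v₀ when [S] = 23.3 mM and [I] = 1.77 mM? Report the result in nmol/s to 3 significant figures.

1.43 nmol/s

α = 1 + [I]/Ki = 1 + 1.77/3.37 = 1.525.
For an uncompetitive inhibitor, both parameters are divided by α, giving Vmax/α and Km/α: Km,app = 12.3 mM, Vmax,app = 2.18 nmol/s.
v = Vmax,app·[S]/(Km,app + [S]) = 2.18 × 23.3/(12.3 + 23.3) = 1.43 nmol/s.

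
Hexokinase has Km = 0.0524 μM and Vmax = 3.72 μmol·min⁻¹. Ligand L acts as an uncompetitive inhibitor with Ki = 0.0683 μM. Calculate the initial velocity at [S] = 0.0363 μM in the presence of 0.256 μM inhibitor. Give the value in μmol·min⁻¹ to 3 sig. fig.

0.601 μmol·min⁻¹

With α = 1 + [I]/Ki = 1 + 0.256/0.0683 = 4.748, the uncompetitive rate law is v = (Vmax/α)·[S] / (Km/α + [S]).
v = (3.72/4.748)×0.0363 / (0.0524/4.748 + 0.0363) = 0.02844/0.04734 = 0.601 μmol·min⁻¹.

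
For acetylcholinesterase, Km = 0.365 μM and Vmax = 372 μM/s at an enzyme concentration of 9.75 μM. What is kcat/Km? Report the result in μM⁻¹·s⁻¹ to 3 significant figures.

105 μM⁻¹·s⁻¹

kcat = Vmax/[E]total = 372/9.75 = 38.2 s⁻¹.
kcat/Km = 38.2/0.365 = 105 μM⁻¹·s⁻¹.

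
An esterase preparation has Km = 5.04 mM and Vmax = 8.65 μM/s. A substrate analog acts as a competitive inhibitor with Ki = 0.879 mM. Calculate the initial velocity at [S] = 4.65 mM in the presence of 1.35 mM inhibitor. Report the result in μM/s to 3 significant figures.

With α = 1 + [I]/Ki = 1 + 1.35/0.879 = 2.536, the competitive rate law is v = Vmax[S] / (αKm + [S]).
v = 8.65×4.65 / (2.536×5.04 + 4.65) = 40.22/17.43 = 2.31 μM/s.

2.31 μM/s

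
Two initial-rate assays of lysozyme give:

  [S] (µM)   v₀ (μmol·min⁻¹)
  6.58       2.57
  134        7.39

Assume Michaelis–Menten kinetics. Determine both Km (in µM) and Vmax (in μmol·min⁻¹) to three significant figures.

Km = 14.4 µM; Vmax = 8.18 μmol·min⁻¹

In reciprocal form, 1/v = (Km/Vmax)·(1/[S]) + 1/Vmax. The two points give (1/[S], 1/v) = (0.1520, 0.3891) and (0.007463, 0.1353).
Slope = (0.3891 − 0.1353)/(0.1520 − 0.007463) = 1.756; intercept = 0.3891 − 1.756×0.1520 = 0.1222.
Vmax = 1/intercept = 8.18 μmol·min⁻¹; Km = slope × Vmax = 1.756 × 8.18 = 14.4 µM.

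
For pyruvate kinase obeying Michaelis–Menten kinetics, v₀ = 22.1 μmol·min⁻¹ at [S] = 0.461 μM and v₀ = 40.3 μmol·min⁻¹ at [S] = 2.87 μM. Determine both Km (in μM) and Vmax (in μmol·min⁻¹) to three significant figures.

In reciprocal form, 1/v = (Km/Vmax)·(1/[S]) + 1/Vmax. The two points give (1/[S], 1/v) = (2.169, 0.04525) and (0.3484, 0.02481).
Slope = (0.04525 − 0.02481)/(2.169 − 0.3484) = 0.01122; intercept = 0.04525 − 0.01122×2.169 = 0.02090.
Vmax = 1/intercept = 47.8 μmol·min⁻¹; Km = slope × Vmax = 0.01122 × 47.8 = 0.537 μM.

Km = 0.537 μM; Vmax = 47.8 μmol·min⁻¹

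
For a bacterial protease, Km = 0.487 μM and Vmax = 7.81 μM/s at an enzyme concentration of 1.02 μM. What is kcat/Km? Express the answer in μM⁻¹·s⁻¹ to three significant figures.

15.7 μM⁻¹·s⁻¹

kcat = Vmax/[E]total = 7.81/1.02 = 7.66 s⁻¹.
kcat/Km = 7.66/0.487 = 15.7 μM⁻¹·s⁻¹.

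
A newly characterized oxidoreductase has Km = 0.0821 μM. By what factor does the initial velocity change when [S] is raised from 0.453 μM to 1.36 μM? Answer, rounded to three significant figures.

The fractional saturations are [S]/(Km+[S]) = 0.453/0.5351 = 0.8466 and 1.36/1.442 = 0.9431.
v₂/v₁ is just their ratio: 0.9431/0.8466 = 1.11.

1.11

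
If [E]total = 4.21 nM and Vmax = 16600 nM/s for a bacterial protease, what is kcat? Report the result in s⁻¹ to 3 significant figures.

3940 s⁻¹

kcat = Vmax/[E]total = 16600 nM/s / 4.21 nM = 3940 s⁻¹.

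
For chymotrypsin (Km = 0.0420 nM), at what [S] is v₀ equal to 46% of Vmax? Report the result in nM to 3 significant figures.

0.0358 nM

v/Vmax = [S]/(Km+[S]) = 0.46, so [S] = Km·0.46/(1 − 0.46) = 0.0420 × 0.8519.
[S] = 0.0358 nM.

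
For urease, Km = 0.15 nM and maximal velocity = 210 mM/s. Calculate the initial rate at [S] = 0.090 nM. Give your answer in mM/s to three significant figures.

78.8 mM/s

[S]/(Km+[S]) = 0.090/0.2400 = 0.3750, the fractional saturation.
v = 0.3750 × Vmax = 0.3750 × 210 = 78.8 mM/s.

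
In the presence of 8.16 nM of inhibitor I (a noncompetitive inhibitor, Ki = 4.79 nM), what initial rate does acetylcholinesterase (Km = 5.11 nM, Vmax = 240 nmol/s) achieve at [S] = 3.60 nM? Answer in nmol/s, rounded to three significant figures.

36.7 nmol/s

With α = 1 + [I]/Ki = 1 + 8.16/4.79 = 2.704, the noncompetitive rate law is v = (Vmax/α)·[S] / (Km + [S]).
v = (240/2.704)×3.60 / (5.11 + 3.60) = 319.6/8.710 = 36.7 nmol/s.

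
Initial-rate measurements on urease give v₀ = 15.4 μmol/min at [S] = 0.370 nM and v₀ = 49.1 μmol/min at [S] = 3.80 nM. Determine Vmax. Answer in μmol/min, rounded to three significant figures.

64.3 μmol/min

From v = Vmax[S]/(Km+[S]), each point gives Vmax = v(Km+[S])/[S].
Equating: 15.4(Km+0.370)/0.370 = 49.1(Km+3.80)/3.80.
41.62·Km + 15.4 = 12.92·Km + 49.1, so (41.62 − 12.92)·Km = 49.1 − 15.4.
Km = 33.70/28.70 = 1.17 nM; then Vmax = 15.4(1.17+0.370)/0.370 = 64.3 μmol/min.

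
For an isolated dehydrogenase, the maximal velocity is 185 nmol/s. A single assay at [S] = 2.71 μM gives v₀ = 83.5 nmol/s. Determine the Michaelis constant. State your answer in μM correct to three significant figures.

From v = Vmax[S]/(Km+[S]), Km = [S](Vmax − v)/v.
Km = 2.71 × (185 − 83.5) / 83.5 = 275.1/83.5 = 3.29 μM.

3.29 μM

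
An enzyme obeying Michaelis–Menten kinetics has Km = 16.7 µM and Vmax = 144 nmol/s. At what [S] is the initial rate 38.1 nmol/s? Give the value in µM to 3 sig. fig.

6.01 µM

The required fractional saturation is v/Vmax = 38.1/144 = 0.2646.
Then [S]/(Km+[S]) = 0.2646 ⇒ [S] = 16.7 × 0.2646/(1 − 0.2646) = 6.01 µM.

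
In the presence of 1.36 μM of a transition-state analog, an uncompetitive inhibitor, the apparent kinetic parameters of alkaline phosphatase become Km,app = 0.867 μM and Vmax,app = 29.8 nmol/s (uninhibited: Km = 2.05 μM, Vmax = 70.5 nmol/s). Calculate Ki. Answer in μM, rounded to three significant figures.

Uncompetitive: Vmax,app = Vmax/α (and Km,app = Km/α) with α = 1 + [I]/Ki.
α = Vmax/Vmax,app = 70.5/29.8 = 2.366.
Ki = [I]/(α − 1) = 1.36/1.366 = 0.996 μM.

0.996 μM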